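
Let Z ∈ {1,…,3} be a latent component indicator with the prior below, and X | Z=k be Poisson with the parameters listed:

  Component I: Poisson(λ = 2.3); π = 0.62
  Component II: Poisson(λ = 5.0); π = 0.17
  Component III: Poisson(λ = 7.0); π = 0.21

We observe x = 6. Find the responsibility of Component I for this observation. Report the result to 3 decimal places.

0.185

The responsibility of component k is P(Z=k) f_k(x) divided by Σ_j P(Z=j) f_j(x).
Component likelihoods at x = 6:
  p_I = 0.0206138
  p_II = 0.146223
  p_III = 0.149003
Unnormalised posteriors:
  P(Z=I)·p_I = 0.62 × 0.0206138 = 0.0127805
  P(Z=II)·p_II = 0.17 × 0.146223 = 0.0248579
  P(Z=III)·p_III = 0.21 × 0.149003 = 0.0312906
Marginal: 0.0127805 + 0.0248579 + 0.0312906 = 0.068929
P(Component I | data) ≈ 0.185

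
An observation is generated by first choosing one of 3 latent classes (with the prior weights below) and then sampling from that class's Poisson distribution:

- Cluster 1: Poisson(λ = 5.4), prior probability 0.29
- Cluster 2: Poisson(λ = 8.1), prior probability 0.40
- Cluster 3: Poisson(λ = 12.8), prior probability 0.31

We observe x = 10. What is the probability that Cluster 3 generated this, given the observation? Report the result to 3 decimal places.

0.366

P(component k | x) = π_k·f_k(x) / marginal(x), where marginal(x) = Σ_j π_j·f_j(x).
Poisson probabilities:
  p_1 = e^(−5.4)·5.4^10/10! = 0.0262412
  p_2 = e^(−8.1)·8.1^10/10! = 0.101696
  p_3 = e^(−12.8)·12.8^10/10! = 0.0898188
Weight by the priors:
  π_1·p_1 = 0.29 × 0.0262412 = 0.00760996
  π_2·p_2 = 0.40 × 0.101696 = 0.0406782
  π_3·p_3 = 0.31 × 0.0898188 = 0.0278438
Denominator: 0.00760996 + 0.0406782 + 0.0278438 = 0.076132
Responsibility of Cluster 3: 0.0278438 / 0.076132 ≈ 0.366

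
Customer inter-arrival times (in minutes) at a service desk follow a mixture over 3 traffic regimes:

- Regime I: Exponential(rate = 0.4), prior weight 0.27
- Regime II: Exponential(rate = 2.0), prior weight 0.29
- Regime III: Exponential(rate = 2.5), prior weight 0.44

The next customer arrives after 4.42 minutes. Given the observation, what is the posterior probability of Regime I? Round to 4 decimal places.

The responsibility of component k is π_k f_k(x) divided by Σ_j π_j f_j(x).
Component likelihoods at x = 4.42 minutes:
  f_I = 0.4·e^(−0.4·4.42) = 0.4·e^(−1.7680) = 0.0682696
  f_II = 2.0·e^(−2.0·4.42) = 2.0·e^(−8.8400) = 0.000289645
  f_III = 2.5·e^(−2.5·4.42) = 2.5·e^(−11.0500) = 3.97179e-05
Multiply by the mixture weights:
  π_I·f_I = 0.27 × 0.0682696 = 0.0184328
  π_II·f_II = 0.29 × 0.000289645 = 8.39972e-05
  π_III·f_III = 0.44 × 3.97179e-05 = 1.74759e-05
Denominator: 0.0184328 + 8.39972e-05 + 1.74759e-05 = 0.0185343
P(Regime I | the observation) ≈ 0.9945

0.9945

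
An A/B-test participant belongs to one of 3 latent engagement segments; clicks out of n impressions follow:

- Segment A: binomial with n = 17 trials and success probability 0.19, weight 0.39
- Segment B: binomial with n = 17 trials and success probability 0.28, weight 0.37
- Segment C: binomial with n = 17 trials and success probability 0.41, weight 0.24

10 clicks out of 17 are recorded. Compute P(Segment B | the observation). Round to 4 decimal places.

0.1199

P(component k | x) = π_k·f_k(x) / marginal(x), where marginal(x) = Σ_j π_j·f_j(x).
Binomial probabilities:
  p_A = 0.000272776
  p_B = 0.00577807
  p_C = 0.0649647
Weight by the priors:
  π_A·p_A = 0.39 × 0.000272776 = 0.000106383
  π_B·p_B = 0.37 × 0.00577807 = 0.00213789
  π_C·p_C = 0.24 × 0.0649647 = 0.0155915
Marginal: 0.000106383 + 0.00213789 + 0.0155915 = 0.0178358
P(Segment B | data) = 0.00213789 / 0.0178358 ≈ 0.1199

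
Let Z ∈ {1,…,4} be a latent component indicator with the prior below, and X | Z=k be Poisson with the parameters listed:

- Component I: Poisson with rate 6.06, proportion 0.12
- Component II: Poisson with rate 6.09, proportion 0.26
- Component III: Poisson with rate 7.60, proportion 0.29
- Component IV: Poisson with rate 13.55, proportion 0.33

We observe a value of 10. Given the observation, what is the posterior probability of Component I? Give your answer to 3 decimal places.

P(component k | x) = P(Z=k)·f_k(x) / marginal(x), where marginal(x) = Σ_j P(Z=j)·f_j(x).
Component likelihoods at x = 10:
  p_I = 0.0429674
  p_II = 0.0438083
  p_III = 0.0886614
  p_IV = 0.074979
Weight by the priors:
  P(Z=I)·p_I = 0.12 × 0.0429674 = 0.00515608
  P(Z=II)·p_II = 0.26 × 0.0438083 = 0.0113902
  P(Z=III)·p_III = 0.29 × 0.0886614 = 0.0257118
  P(Z=IV)·p_IV = 0.33 × 0.074979 = 0.0247431
Sum: 0.00515608 + 0.0113902 + 0.0257118 + 0.0247431 = 0.0670011
P(Component I | 10) = 0.00515608 / 0.0670011 ≈ 0.077

0.077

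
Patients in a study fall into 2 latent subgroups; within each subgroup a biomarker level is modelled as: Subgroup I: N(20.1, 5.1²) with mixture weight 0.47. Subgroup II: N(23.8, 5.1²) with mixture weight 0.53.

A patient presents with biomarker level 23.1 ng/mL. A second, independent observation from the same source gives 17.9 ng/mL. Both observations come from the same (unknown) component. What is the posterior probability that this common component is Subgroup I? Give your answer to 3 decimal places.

The responsibility of component k is P(Z=k) f_k(x) divided by Σ_j P(Z=j) f_j(x).
Since both observations come from the same component, the likelihood for component k is f_k(x₁)·f_k(x₂).
  p_I = [(1/(5.1·√(2π)))·exp(−(23.1−20.1)²/(2·5.1²)) = 0.078224·exp(-0.17301) = 0.0657964] × [0.0712742] = 0.00468959
  p_II = [(1/(5.1·√(2π)))·exp(−(23.1−23.8)²/(2·5.1²)) = 0.078224·exp(-0.00942) = 0.0774906] × [0.0400613] = 0.00310437
Unnormalised posteriors:
  P(Z=I)·p_I = 0.47 × 0.00468959 = 0.00220411
  P(Z=II)·p_II = 0.53 × 0.00310437 = 0.00164532
Sum: 0.00220411 + 0.00164532 = 0.00384943
So the posterior for Subgroup I is 0.00220411 / 0.00384943 ≈ 0.573.

0.573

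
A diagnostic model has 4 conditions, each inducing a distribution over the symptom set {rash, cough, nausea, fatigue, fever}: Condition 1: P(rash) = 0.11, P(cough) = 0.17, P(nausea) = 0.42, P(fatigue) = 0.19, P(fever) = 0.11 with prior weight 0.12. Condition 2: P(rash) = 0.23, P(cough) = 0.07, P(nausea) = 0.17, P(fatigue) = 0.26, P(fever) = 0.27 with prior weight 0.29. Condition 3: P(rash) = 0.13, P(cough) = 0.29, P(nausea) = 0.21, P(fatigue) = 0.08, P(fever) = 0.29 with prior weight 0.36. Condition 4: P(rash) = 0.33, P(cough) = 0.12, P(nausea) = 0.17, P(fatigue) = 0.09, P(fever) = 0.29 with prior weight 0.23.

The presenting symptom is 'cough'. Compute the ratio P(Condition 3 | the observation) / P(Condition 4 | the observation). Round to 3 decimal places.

3.783

Since P(k|x) ∝ w_k f_k(x), the posterior odds are w_i f_i(x) / (w_j f_j(x)).
Evaluate each component's likelihood at the observed value:
  p_1 = 0.17
  p_2 = 0.07
  p_3 = 0.29
  p_4 = 0.12
0.1044 / 0.0276 ≈ 3.783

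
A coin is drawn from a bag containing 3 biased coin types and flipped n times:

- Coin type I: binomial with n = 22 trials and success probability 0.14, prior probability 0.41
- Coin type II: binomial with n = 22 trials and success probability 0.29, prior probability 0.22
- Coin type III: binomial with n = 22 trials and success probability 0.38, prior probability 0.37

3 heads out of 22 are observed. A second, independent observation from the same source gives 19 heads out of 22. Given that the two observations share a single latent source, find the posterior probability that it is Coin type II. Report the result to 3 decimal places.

0.030

P(component k | x) = π_k·f_k(x) / marginal(x), where marginal(x) = Σ_j π_j·f_j(x).
Since both observations come from the same component, the likelihood for component k is f_k(x₁)·f_k(x₂).
  L_I = [0.240644] × [5.85395e-14] = 1.40872e-14
  L_II = [0.0560562] × [3.36401e-08] = 1.88574e-09
  L_III = [0.00960094] × [3.80701e-06] = 3.65509e-08
Multiply by the mixture weights:
  π_I·L_I = 0.41 × 1.40872e-14 = 5.77574e-15
  π_II·L_II = 0.22 × 1.88574e-09 = 4.14862e-10
  π_III·L_III = 0.37 × 3.65509e-08 = 1.35238e-08
Marginal: 5.77574e-15 + 4.14862e-10 + 1.35238e-08 = 1.39387e-08
So the posterior for Coin type II is 4.14862e-10 / 1.39387e-08 ≈ 0.030.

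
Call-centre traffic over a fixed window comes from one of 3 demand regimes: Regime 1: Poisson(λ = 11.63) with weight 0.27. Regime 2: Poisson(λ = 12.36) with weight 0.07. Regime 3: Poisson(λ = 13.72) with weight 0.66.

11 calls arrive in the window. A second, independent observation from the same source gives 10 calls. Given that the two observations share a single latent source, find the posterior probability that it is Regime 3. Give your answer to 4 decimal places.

Posterior ∝ prior × likelihood, so P(k | x) ∝ π_k f_k(x); normalise over all components.
Since both observations come from the same component, the likelihood for component k is f_k(x₁)·f_k(x₂).
  p_1 = [0.117321] × [0.110966] = 0.0130186
  p_2 = [0.11045] × [0.0982974] = 0.010857
  p_3 = [0.0893757] × [0.0716569] = 0.00640438
Weight by the priors:
  π_1·p_1 = 0.27 × 0.0130186 = 0.00351503
  π_2·p_2 = 0.07 × 0.010857 = 0.000759989
  π_3·p_3 = 0.66 × 0.00640438 = 0.00422689
Sum: 0.00351503 + 0.000759989 + 0.00422689 = 0.00850191
P(Regime 3 | x₁, x₂) ≈ 0.4972

0.4972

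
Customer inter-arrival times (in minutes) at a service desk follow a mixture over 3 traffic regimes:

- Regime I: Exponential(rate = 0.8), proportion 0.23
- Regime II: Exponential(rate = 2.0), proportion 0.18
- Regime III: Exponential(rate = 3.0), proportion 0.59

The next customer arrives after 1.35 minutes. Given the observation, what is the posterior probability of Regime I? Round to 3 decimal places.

The responsibility of component k is π_k f_k(x) divided by Σ_j π_j f_j(x).
Exponential densities:
  L_I = 0.8·e^(−0.8·1.35) = 0.8·e^(−1.0800) = 0.271676
  L_II = 2.0·e^(−2.0·1.35) = 2.0·e^(−2.7000) = 0.134411
  L_III = 3.0·e^(−3.0·1.35) = 3.0·e^(−4.0500) = 0.0522671
Multiply by the mixture weights:
  π_I·L_I = 0.23 × 0.271676 = 0.0624856
  π_II·L_II = 0.18 × 0.134411 = 0.024194
  π_III·L_III = 0.59 × 0.0522671 = 0.0308376
Normaliser: 0.0624856 + 0.024194 + 0.0308376 = 0.117517
Responsibility of Regime I: 0.0624856 / 0.117517 ≈ 0.532

0.532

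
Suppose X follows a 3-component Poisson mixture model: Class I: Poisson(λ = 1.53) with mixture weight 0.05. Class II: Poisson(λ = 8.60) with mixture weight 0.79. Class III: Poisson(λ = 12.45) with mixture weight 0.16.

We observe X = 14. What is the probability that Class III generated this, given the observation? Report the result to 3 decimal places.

Apply Bayes' rule: the posterior for each component is proportional to its prior times its likelihood at x.
Poisson probabilities:
  p_I = e^(−1.53)·1.53^14/14! = 9.56756e-10
  p_II = e^(−8.60)·8.60^14/14! = 0.0255645
  p_III = e^(−12.45)·12.45^14/14! = 0.0966043
Weight by the priors:
  π_I·p_I = 0.05 × 9.56756e-10 = 4.78378e-11
  π_II·p_II = 0.79 × 0.0255645 = 0.020196
  π_III·p_III = 0.16 × 0.0966043 = 0.0154567
Normaliser: 4.78378e-11 + 0.020196 + 0.0154567 = 0.0356526
P(Class III | the observation) ≈ 0.434

0.434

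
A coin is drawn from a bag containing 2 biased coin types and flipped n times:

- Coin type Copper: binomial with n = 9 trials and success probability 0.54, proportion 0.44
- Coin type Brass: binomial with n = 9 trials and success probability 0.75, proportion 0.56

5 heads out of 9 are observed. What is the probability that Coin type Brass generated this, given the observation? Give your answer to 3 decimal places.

0.365

The responsibility of component k is π_k f_k(x) divided by Σ_j π_j f_j(x).
Binomial probabilities:
  L_Copper = 0.259042
  L_Brass = 0.116798
Weight by the priors:
  π_Copper·L_Copper = 0.44 × 0.259042 = 0.113979
  π_Brass·L_Brass = 0.56 × 0.116798 = 0.0654071
Evidence: 0.113979 + 0.0654071 = 0.179386
Responsibility of Coin type Brass: 0.0654071 / 0.179386 ≈ 0.365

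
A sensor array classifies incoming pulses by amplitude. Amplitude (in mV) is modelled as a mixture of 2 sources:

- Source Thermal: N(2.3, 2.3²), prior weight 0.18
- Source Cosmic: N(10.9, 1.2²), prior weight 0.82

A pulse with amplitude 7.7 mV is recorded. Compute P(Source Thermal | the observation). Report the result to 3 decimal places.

Posterior ∝ prior × likelihood, so P(k | x) ∝ π_k f_k(x); normalise over all components.
Component likelihoods at x = 7.7 mV:
  L_Thermal = (1/(2.3·√(2π)))·exp(−(7.7−2.3)²/(2·2.3²)) = 0.173453·exp(-2.75614) = 0.0110206
  L_Cosmic = (1/(1.2·√(2π)))·exp(−(7.7−10.9)²/(2·1.2²)) = 0.332452·exp(-3.55556) = 0.00949666
Prior × likelihood for each component:
  π_Thermal·L_Thermal = 0.18 × 0.0110206 = 0.0019837
  π_Cosmic·L_Cosmic = 0.82 × 0.00949666 = 0.00778726
Sum: 0.0019837 + 0.00778726 = 0.00977096
P(Source Thermal | data) ≈ 0.203

0.203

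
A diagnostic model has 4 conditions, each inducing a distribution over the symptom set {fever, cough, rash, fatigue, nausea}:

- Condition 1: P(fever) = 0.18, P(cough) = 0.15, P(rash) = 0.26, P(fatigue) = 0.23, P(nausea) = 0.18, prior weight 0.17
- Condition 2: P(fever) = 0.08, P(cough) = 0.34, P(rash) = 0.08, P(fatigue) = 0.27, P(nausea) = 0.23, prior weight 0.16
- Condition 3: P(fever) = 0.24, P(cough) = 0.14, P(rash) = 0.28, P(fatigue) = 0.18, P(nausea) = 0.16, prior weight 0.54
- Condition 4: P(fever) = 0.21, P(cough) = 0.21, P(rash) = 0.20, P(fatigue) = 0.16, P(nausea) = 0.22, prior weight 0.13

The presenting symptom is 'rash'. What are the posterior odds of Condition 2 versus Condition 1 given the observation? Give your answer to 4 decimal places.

Since P(k|x) ∝ w_k f_k(x), the posterior odds are w_i f_i(x) / (w_j f_j(x)).
Categorical probabilities:
  p_1 = P(rash | comp) = 0.26
  p_2 = P(rash | comp) = 0.08
  p_3 = P(rash | comp) = 0.28
  p_4 = P(rash | comp) = 0.20
Odds = (0.16/0.17) × (0.08/0.26) = 0.941176 × 0.307692 ≈ 0.2896

0.2896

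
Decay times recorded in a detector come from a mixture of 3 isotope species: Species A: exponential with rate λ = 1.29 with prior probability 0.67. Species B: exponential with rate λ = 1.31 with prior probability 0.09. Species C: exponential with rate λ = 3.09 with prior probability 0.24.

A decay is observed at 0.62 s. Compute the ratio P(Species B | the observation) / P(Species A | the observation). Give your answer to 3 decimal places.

The posterior odds equal the prior odds times the likelihood ratio: (P(Z=i)/P(Z=j))·(f_i(x)/f_j(x)).
Component likelihoods at x = 0.62 s:
  f_A = 1.29·e^(−1.29·0.62) = 1.29·e^(−0.7998) = 0.57975
  f_B = 1.31·e^(−1.31·0.62) = 1.31·e^(−0.8122) = 0.581483
  f_C = 3.09·e^(−3.09·0.62) = 3.09·e^(−1.9158) = 0.454922
0.0523335 / 0.388433 ≈ 0.135

0.135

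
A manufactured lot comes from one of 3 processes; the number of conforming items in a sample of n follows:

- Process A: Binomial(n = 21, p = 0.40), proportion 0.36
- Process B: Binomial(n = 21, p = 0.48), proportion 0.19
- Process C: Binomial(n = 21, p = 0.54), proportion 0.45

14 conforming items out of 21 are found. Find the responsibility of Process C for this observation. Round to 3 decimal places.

Posterior ∝ prior × likelihood, so P(k | x) ∝ P(Z=k) f_k(x); normalise over all components.
Binomial probabilities:
  f_A = 0.00873783
  f_B = 0.0412008
  f_C = 0.0908495
Multiply by the mixture weights:
  P(Z=A)·f_A = 0.36 × 0.00873783 = 0.00314562
  P(Z=B)·f_B = 0.19 × 0.0412008 = 0.00782815
  P(Z=C)·f_C = 0.45 × 0.0908495 = 0.0408823
Denominator: 0.00314562 + 0.00782815 + 0.0408823 = 0.051856
P(Process C | the observation) ≈ 0.788

0.788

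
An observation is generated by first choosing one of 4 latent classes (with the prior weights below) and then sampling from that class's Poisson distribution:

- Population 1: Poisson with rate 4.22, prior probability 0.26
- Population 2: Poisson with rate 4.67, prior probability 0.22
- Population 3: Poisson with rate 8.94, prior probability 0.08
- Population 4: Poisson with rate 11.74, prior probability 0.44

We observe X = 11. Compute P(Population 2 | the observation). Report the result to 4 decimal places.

0.0196

P(component k | x) = π_k·f_k(x) / marginal(x), where marginal(x) = Σ_j π_j·f_j(x).
Poisson probabilities:
  f_1 = 0.00278329
  f_2 = 0.00540972
  f_3 = 0.0957115
  f_4 = 0.116567
Weight by the priors:
  π_1·f_1 = 0.26 × 0.00278329 = 0.000723656
  π_2·f_2 = 0.22 × 0.00540972 = 0.00119014
  π_3·f_3 = 0.08 × 0.0957115 = 0.00765692
  π_4·f_4 = 0.44 × 0.116567 = 0.0512895
Normaliser: 0.000723656 + 0.00119014 + 0.00765692 + 0.0512895 = 0.0608603
Responsibility of Population 2: 0.00119014 / 0.0608603 ≈ 0.0196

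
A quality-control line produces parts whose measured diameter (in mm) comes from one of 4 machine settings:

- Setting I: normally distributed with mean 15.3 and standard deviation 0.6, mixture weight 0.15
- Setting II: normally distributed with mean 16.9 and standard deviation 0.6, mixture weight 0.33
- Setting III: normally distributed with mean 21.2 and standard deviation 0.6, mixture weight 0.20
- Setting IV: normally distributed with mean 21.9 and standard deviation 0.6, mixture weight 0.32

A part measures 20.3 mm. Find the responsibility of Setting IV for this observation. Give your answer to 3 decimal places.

P(component k | x) = π_k·f_k(x) / marginal(x), where marginal(x) = Σ_j π_j·f_j(x).
Component likelihoods at x = 20.3 mm:
  L_I = 5.53464e-16
  L_II = 7.07815e-08
  L_III = 0.215863
  L_IV = 0.0189933
Weight by the priors:
  π_I·L_I = 0.15 × 5.53464e-16 = 8.30196e-17
  π_II·L_II = 0.33 × 7.07815e-08 = 2.33579e-08
  π_III·L_III = 0.20 × 0.215863 = 0.0431725
  π_IV·L_IV = 0.32 × 0.0189933 = 0.00607786
Denominator: 8.30196e-17 + 2.33579e-08 + 0.0431725 + 0.00607786 = 0.0492504
P(Setting IV | the observation) = 0.00607786 / 0.0492504 ≈ 0.123

0.123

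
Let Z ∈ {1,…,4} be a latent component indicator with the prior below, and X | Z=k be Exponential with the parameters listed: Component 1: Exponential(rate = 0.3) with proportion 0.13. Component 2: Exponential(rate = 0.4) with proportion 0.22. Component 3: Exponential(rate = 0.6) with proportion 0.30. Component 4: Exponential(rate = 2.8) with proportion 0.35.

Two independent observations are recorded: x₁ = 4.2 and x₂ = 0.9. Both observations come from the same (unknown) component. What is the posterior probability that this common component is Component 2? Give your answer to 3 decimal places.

Apply Bayes' rule: the posterior for each component is proportional to its prior times its likelihood at x.
Since both observations come from the same component, the likelihood for component k is f_k(x₁)·f_k(x₂).
  L_1 = [0.0850962] × [0.229014] = 0.0194882
  L_2 = [0.0745496] × [0.279071] = 0.0208046
  L_3 = [0.0482758] × [0.349649] = 0.0168796
  L_4 = [2.18703e-05] × [0.225287] = 4.92709e-06
Unnormalised posteriors:
  P(Z=1)·L_1 = 0.13 × 0.0194882 = 0.00253347
  P(Z=2)·L_2 = 0.22 × 0.0208046 = 0.00457701
  P(Z=3)·L_3 = 0.30 × 0.0168796 = 0.00506387
  P(Z=4)·L_4 = 0.35 × 4.92709e-06 = 1.72448e-06
Evidence: 0.00253347 + 0.00457701 + 0.00506387 + 1.72448e-06 = 0.0121761
P(Component 2 | x₁,x₂) ≈ 0.376

0.376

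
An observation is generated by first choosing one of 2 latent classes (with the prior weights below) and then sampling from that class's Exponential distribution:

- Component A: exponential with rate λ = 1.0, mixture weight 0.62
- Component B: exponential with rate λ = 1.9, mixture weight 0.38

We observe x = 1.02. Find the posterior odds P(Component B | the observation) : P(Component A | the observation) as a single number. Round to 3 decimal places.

The posterior odds equal the prior odds times the likelihood ratio: (π_i/π_j)·(f_i(x)/f_j(x)).
Evaluate each component's likelihood at the observed value:
  L_A = 0.360595
  L_B = 0.273584
Odds = (0.38/0.62) × (0.273584/0.360595) = 0.612903 × 0.758702 ≈ 0.465

0.465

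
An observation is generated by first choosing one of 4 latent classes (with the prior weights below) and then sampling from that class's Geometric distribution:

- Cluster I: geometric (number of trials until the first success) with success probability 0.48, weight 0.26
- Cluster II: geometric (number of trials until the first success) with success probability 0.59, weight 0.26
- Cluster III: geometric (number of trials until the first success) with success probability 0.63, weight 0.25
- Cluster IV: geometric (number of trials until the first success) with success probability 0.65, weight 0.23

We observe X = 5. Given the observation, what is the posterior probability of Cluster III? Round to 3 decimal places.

Posterior ∝ prior × likelihood, so P(k | x) ∝ π_k f_k(x); normalise over all components.
Geometric probabilities:
  p_I = 0.0350958
  p_II = 0.016672
  p_III = 0.0118072
  p_IV = 0.00975406
Unnormalised posteriors:
  π_I·p_I = 0.26 × 0.0350958 = 0.0091249
  π_II·p_II = 0.26 × 0.016672 = 0.00433472
  π_III·p_III = 0.25 × 0.0118072 = 0.0029518
  π_IV·p_IV = 0.23 × 0.00975406 = 0.00224343
Marginal: 0.0091249 + 0.00433472 + 0.0029518 + 0.00224343 = 0.0186549
P(Cluster III | the observation) ≈ 0.158

0.158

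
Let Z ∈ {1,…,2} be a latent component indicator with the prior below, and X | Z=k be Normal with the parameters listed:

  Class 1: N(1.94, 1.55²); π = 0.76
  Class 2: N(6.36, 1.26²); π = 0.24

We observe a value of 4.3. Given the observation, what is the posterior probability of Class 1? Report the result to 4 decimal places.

Posterior ∝ prior × likelihood, so P(k | x) ∝ π_k f_k(x); normalise over all components.
Normal densities:
  L_1 = 0.0807563
  L_2 = 0.0831979
Unnormalised posteriors:
  π_1·L_1 = 0.76 × 0.0807563 = 0.0613748
  π_2·L_2 = 0.24 × 0.0831979 = 0.0199675
Sum: 0.0613748 + 0.0199675 = 0.0813423
So the posterior for Class 1 is 0.0613748 / 0.0813423 ≈ 0.7545.

0.7545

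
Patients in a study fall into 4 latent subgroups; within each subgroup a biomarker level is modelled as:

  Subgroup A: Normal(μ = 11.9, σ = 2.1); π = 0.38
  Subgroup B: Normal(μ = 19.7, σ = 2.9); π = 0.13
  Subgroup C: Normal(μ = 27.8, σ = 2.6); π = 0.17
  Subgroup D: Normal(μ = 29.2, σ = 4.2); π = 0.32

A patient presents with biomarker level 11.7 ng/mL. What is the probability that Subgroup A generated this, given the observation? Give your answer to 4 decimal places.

0.9944

Posterior ∝ prior × likelihood, so P(k | x) ∝ π_k f_k(x); normalise over all components.
Component likelihoods at x = 11.7 ng/mL:
  L_A = 0.189113
  L_B = 0.00306213
  L_C = 7.23596e-10
  L_D = 1.6134e-05
Unnormalised posteriors:
  π_A·L_A = 0.38 × 0.189113 = 0.0718629
  π_B·L_B = 0.13 × 0.00306213 = 0.000398077
  π_C·L_C = 0.17 × 7.23596e-10 = 1.23011e-10
  π_D·L_D = 0.32 × 1.6134e-05 = 5.1629e-06
Denominator: 0.0718629 + 0.000398077 + 1.23011e-10 + 5.1629e-06 = 0.0722661
So the posterior for Subgroup A is 0.0718629 / 0.0722661 ≈ 0.9944.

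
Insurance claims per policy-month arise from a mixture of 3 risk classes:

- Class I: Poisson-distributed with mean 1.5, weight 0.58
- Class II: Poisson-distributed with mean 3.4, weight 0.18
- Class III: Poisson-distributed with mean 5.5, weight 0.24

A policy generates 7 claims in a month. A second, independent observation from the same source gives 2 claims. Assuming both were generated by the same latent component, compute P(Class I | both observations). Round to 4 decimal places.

Posterior ∝ prior × likelihood, so P(k | x) ∝ π_k f_k(x); normalise over all components.
Since both observations come from the same component, the likelihood for component k is f_k(x₁)·f_k(x₂).
  p_I = [e^(−1.5)·1.5^7/7! = 0.000756426] × [0.251021] = 0.000189879
  p_II = [e^(−3.4)·3.4^7/7! = 0.0347793] × [0.192898] = 0.00670884
  p_III = [e^(−5.5)·5.5^7/7! = 0.123449] × [0.0618124] = 0.0076307
Multiply by the mixture weights:
  π_I·p_I = 0.58 × 0.000189879 = 0.00011013
  π_II·p_II = 0.18 × 0.00670884 = 0.00120759
  π_III·p_III = 0.24 × 0.0076307 = 0.00183137
Normaliser: 0.00011013 + 0.00120759 + 0.00183137 = 0.00314909
So the posterior for Class I is 0.00011013 / 0.00314909 ≈ 0.0350.

0.0350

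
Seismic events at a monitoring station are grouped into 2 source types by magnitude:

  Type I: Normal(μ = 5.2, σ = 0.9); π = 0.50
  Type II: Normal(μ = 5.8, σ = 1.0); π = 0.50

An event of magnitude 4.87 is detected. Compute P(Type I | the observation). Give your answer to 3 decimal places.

0.616

P(component k | x) = w_k·f_k(x) / marginal(x), where marginal(x) = Σ_j w_j·f_j(x).
Component likelihoods at x = 4.87:
  p_I = 0.414451
  p_II = 0.258881
Unnormalised posteriors:
  w_I·p_I = 0.50 × 0.414451 = 0.207226
  w_II·p_II = 0.50 × 0.258881 = 0.12944
Normaliser: 0.207226 + 0.12944 = 0.336666
P(Type I | data) ≈ 0.616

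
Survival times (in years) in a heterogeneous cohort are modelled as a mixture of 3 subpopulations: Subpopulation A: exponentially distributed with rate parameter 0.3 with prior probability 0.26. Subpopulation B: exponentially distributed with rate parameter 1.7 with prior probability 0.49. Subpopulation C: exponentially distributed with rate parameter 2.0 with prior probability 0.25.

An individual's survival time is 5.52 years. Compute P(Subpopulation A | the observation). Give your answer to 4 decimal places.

The responsibility of component k is P(Z=k) f_k(x) divided by Σ_j P(Z=j) f_j(x).
Component likelihoods at x = 5.52 years:
  f_A = 0.3·e^(−0.3·5.52) = 0.3·e^(−1.6560) = 0.0572703
  f_B = 1.7·e^(−1.7·5.52) = 1.7·e^(−9.3840) = 0.000142899
  f_C = 2.0·e^(−2.0·5.52) = 2.0·e^(−11.0400) = 3.20936e-05
Multiply by the mixture weights:
  P(Z=A)·f_A = 0.26 × 0.0572703 = 0.0148903
  P(Z=B)·f_B = 0.49 × 0.000142899 = 7.00206e-05
  P(Z=C)·f_C = 0.25 × 3.20936e-05 = 8.02341e-06
Evidence: 0.0148903 + 7.00206e-05 + 8.02341e-06 = 0.0149683
P(Subpopulation A | the observation) ≈ 0.9948

0.9948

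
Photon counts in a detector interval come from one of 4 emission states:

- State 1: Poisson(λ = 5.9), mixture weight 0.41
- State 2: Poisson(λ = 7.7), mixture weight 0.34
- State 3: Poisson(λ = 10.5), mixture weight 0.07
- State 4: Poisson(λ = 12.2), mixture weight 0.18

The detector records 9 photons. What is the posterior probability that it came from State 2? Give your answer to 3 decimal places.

0.447

Posterior ∝ prior × likelihood, so P(k | x) ∝ P(Z=k) f_k(x); normalise over all components.
Evaluate each component's likelihood at the observed value:
  f_1 = 0.0653985
  f_2 = 0.118737
  f_3 = 0.11772
  f_4 = 0.0830009
Unnormalised posteriors:
  P(Z=1)·f_1 = 0.41 × 0.0653985 = 0.0268134
  P(Z=2)·f_2 = 0.34 × 0.118737 = 0.0403706
  P(Z=3)·f_3 = 0.07 × 0.11772 = 0.00824037
  P(Z=4)·f_4 = 0.18 × 0.0830009 = 0.0149402
Evidence: 0.0268134 + 0.0403706 + 0.00824037 + 0.0149402 = 0.0903645
P(State 2 | data) ≈ 0.447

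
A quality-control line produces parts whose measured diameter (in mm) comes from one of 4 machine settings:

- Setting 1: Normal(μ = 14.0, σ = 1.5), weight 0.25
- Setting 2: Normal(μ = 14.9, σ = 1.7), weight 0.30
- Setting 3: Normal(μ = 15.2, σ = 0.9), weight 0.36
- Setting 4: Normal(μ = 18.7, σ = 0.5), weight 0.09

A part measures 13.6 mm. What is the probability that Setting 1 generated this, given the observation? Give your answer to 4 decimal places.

0.4290

The responsibility of component k is w_k f_k(x) divided by Σ_j w_j f_j(x).
Normal densities:
  f_1 = (1/(1.5·√(2π)))·exp(−(13.6−14.0)²/(2·1.5²)) = 0.265962·exp(-0.03556) = 0.256671
  f_2 = (1/(1.7·√(2π)))·exp(−(13.6−14.9)²/(2·1.7²)) = 0.234672·exp(-0.29239) = 0.175178
  f_3 = (1/(0.9·√(2π)))·exp(−(13.6−15.2)²/(2·0.9²)) = 0.443269·exp(-1.58025) = 0.0912799
  f_4 = (1/(0.5·√(2π)))·exp(−(13.6−18.7)²/(2·0.5²)) = 0.797885·exp(-52.02000) = 2.04146e-23
Unnormalised posteriors:
  w_1·f_1 = 0.25 × 0.256671 = 0.0641678
  w_2·f_2 = 0.30 × 0.175178 = 0.0525533
  w_3·f_3 = 0.36 × 0.0912799 = 0.0328608
  w_4·f_4 = 0.09 × 2.04146e-23 = 1.83732e-24
Marginal: 0.0641678 + 0.0525533 + 0.0328608 + 1.83732e-24 = 0.149582
P(Setting 1 | x) = 0.0641678 / 0.149582 ≈ 0.4290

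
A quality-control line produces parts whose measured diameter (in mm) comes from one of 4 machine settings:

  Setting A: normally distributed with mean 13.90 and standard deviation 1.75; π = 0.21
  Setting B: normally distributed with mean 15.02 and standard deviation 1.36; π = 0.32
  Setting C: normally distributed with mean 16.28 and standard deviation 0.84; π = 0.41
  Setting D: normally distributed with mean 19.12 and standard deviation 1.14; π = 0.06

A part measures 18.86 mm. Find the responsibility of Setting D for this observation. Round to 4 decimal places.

Apply Bayes' rule: the posterior for each component is proportional to its prior times its likelihood at x.
Normal densities:
  f_A = 0.00410667
  f_B = 0.00544759
  f_C = 0.00424751
  f_D = 0.340965
Multiply by the mixture weights:
  π_A·f_A = 0.21 × 0.00410667 = 0.000862401
  π_B·f_B = 0.32 × 0.00544759 = 0.00174323
  π_C·f_C = 0.41 × 0.00424751 = 0.00174148
  π_D·f_D = 0.06 × 0.340965 = 0.0204579
Sum: 0.000862401 + 0.00174323 + 0.00174148 + 0.0204579 = 0.024805
P(Setting D | data) = 0.0204579 / 0.024805 ≈ 0.8247

0.8247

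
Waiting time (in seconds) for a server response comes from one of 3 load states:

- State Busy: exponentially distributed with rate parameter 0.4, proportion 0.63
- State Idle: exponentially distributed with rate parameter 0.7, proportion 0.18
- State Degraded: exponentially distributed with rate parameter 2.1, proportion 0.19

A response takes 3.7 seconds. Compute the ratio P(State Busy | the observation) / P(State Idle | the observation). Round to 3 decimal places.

The posterior odds equal the prior odds times the likelihood ratio: (P(Z=i)/P(Z=j))·(f_i(x)/f_j(x)).
Evaluate each component's likelihood at the observed value:
  p_Busy = 0.0910551
  p_Idle = 0.052514
  p_Degraded = 0.000886648
Posterior odds = (P(Z=Busy)·p_Busy) / (P(Z=Idle)·p_Idle) = (0.63·0.0910551) / (0.18·0.052514) = 0.0573647 / 0.00945253 ≈ 6.069

6.069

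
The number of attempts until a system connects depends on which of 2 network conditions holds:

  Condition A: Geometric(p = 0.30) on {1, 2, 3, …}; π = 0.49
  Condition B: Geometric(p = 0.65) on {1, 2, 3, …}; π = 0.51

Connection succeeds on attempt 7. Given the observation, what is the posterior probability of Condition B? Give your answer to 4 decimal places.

0.0340

Apply Bayes' rule: the posterior for each component is proportional to its prior times its likelihood at x.
Evaluate each component's likelihood at the observed value:
  p_A = 0.0352947
  p_B = 0.00119487
Multiply by the mixture weights:
  w_A·p_A = 0.49 × 0.0352947 = 0.0172944
  w_B·p_B = 0.51 × 0.00119487 = 0.000609385
Marginal: 0.0172944 + 0.000609385 = 0.0179038
P(Condition B | data) ≈ 0.0340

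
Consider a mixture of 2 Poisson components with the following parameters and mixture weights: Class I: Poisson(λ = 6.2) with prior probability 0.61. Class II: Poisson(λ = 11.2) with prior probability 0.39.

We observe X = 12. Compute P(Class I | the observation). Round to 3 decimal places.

By Bayes' theorem, P(k | x) = π_k f_k(x) / Σ_j π_j f_j(x).
Evaluate each component's likelihood at the observed value:
  f_I = e^(−6.2)·6.2^12/12! = 0.013669
  f_II = e^(−11.2)·11.2^12/12! = 0.11122
Unnormalised posteriors:
  π_I·f_I = 0.61 × 0.013669 = 0.0083381
  π_II·f_II = 0.39 × 0.11122 = 0.0433756
Denominator: 0.0083381 + 0.0433756 = 0.0517137
Responsibility of Class I: 0.0083381 / 0.0517137 ≈ 0.161

0.161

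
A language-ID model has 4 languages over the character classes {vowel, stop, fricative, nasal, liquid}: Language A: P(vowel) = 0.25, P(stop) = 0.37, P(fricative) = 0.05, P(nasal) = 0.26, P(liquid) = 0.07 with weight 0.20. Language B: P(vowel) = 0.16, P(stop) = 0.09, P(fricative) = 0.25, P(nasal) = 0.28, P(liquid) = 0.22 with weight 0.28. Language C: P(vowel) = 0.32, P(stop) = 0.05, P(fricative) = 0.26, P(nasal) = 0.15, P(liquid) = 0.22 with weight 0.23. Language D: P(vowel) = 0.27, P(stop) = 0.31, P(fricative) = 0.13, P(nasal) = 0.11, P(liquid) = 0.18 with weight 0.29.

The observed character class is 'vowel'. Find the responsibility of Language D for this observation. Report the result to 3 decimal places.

The responsibility of component k is π_k f_k(x) divided by Σ_j π_j f_j(x).
Component likelihoods at x = 'vowel':
  f_A = 0.25
  f_B = 0.16
  f_C = 0.32
  f_D = 0.27
Multiply by the mixture weights:
  π_A·f_A = 0.20 × 0.25 = 0.05
  π_B·f_B = 0.28 × 0.16 = 0.0448
  π_C·f_C = 0.23 × 0.32 = 0.0736
  π_D·f_D = 0.29 × 0.27 = 0.0783
Sum: 0.05 + 0.0448 + 0.0736 + 0.0783 = 0.2467
P(Language D | data) = 0.0783 / 0.2467 ≈ 0.317

0.317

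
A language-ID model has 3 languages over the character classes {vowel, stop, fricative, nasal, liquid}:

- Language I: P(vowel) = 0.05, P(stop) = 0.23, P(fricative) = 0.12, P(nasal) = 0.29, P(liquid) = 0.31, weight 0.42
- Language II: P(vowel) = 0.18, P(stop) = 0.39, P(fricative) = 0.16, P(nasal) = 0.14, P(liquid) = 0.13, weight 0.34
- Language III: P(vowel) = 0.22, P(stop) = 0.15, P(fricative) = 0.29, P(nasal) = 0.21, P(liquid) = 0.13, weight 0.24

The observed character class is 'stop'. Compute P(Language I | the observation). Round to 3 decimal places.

0.364

By Bayes' theorem, P(k | x) = π_k f_k(x) / Σ_j π_j f_j(x).
Evaluate each component's likelihood at the observed value:
  p_I = 0.23
  p_II = 0.39
  p_III = 0.15
Prior × likelihood for each component:
  π_I·p_I = 0.42 × 0.23 = 0.0966
  π_II·p_II = 0.34 × 0.39 = 0.1326
  π_III·p_III = 0.24 × 0.15 = 0.036
Evidence: 0.0966 + 0.1326 + 0.036 = 0.2652
P(Language I | x) = 0.0966 / 0.2652 ≈ 0.364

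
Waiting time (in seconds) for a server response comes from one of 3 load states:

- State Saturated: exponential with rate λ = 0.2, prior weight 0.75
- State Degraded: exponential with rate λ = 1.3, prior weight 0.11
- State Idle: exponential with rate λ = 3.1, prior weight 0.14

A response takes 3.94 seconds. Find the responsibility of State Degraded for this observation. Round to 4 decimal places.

0.0123

Posterior ∝ prior × likelihood, so P(k | x) ∝ P(Z=k) f_k(x); normalise over all components.
Component likelihoods at x = 3.94 seconds:
  f_Saturated = 0.0909507
  f_Degraded = 0.00775331
  f_Idle = 1.53776e-05
Multiply by the mixture weights:
  P(Z=Saturated)·f_Saturated = 0.75 × 0.0909507 = 0.068213
  P(Z=Degraded)·f_Degraded = 0.11 × 0.00775331 = 0.000852864
  P(Z=Idle)·f_Idle = 0.14 × 1.53776e-05 = 2.15287e-06
Marginal: 0.068213 + 0.000852864 + 2.15287e-06 = 0.069068
P(State Degraded | x) ≈ 0.0123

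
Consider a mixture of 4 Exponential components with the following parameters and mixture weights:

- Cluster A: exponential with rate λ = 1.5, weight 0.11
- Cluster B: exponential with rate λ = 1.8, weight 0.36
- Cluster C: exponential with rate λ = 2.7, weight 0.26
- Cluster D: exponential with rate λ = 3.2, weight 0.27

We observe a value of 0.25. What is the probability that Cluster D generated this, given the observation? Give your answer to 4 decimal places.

The responsibility of component k is π_k f_k(x) divided by Σ_j π_j f_j(x).
Exponential densities:
  p_A = 1.5·e^(−1.5·0.25) = 1.5·e^(−0.3750) = 1.03093
  p_B = 1.8·e^(−1.8·0.25) = 1.8·e^(−0.4500) = 1.14773
  p_C = 2.7·e^(−2.7·0.25) = 2.7·e^(−0.6750) = 1.37472
  p_D = 3.2·e^(−3.2·0.25) = 3.2·e^(−0.8000) = 1.43785
Unnormalised posteriors:
  π_A·p_A = 0.11 × 1.03093 = 0.113403
  π_B·p_B = 0.36 × 1.14773 = 0.413183
  π_C·p_C = 0.26 × 1.37472 = 0.357428
  π_D·p_D = 0.27 × 1.43785 = 0.38822
Denominator: 0.113403 + 0.413183 + 0.357428 + 0.38822 = 1.27223
So the posterior for Cluster D is 0.38822 / 1.27223 ≈ 0.3051.

0.3051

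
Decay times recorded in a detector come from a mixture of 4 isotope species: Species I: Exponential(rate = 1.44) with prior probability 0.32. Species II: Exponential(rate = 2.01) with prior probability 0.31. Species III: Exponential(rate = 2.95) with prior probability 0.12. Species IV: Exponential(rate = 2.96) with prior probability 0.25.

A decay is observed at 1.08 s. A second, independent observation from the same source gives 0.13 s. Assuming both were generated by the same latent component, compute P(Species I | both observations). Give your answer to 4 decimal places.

0.3670

P(component k | x) = P(Z=k)·f_k(x) / marginal(x), where marginal(x) = Σ_j P(Z=j)·f_j(x).
Since both observations come from the same component, the likelihood for component k is f_k(x₁)·f_k(x₂).
  L_I = [0.304052] × [1.19416] = 0.363087
  L_II = [0.229313] × [1.5478] = 0.354931
  L_III = [0.121944] × [2.01034] = 0.245149
  L_IV = [0.121043] × [2.01454] = 0.243845
Unnormalised posteriors:
  P(Z=I)·L_I = 0.32 × 0.363087 = 0.116188
  P(Z=II)·L_II = 0.31 × 0.354931 = 0.110029
  P(Z=III)·L_III = 0.12 × 0.245149 = 0.0294179
  P(Z=IV)·L_IV = 0.25 × 0.243845 = 0.0609613
Sum: 0.116188 + 0.110029 + 0.0294179 + 0.0609613 = 0.316596
P(Species I | x₁,x₂) ≈ 0.3670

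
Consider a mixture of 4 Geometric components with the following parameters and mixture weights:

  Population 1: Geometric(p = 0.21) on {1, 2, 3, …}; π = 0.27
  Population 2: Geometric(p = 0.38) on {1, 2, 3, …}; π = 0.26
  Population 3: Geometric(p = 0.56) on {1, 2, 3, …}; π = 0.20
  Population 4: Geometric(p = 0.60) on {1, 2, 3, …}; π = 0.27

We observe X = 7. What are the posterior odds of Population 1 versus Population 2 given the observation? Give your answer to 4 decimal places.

Only the two components matter; the odds are (π_i f_i(x)) / (π_j f_j(x)).
Geometric probabilities:
  L_1 = 0.21·(1−0.21)^6 = 0.21·0.243087 = 0.0510484
  L_2 = 0.38·(1−0.38)^6 = 0.38·0.0568002 = 0.0215841
  L_3 = 0.56·(1−0.56)^6 = 0.56·0.00725631 = 0.00406354
  L_4 = 0.60·(1−0.60)^6 = 0.60·0.004096 = 0.0024576
Odds = (0.27/0.26) × (0.0510484/0.0215841) = 1.03846 × 2.36509 ≈ 2.4561

2.4561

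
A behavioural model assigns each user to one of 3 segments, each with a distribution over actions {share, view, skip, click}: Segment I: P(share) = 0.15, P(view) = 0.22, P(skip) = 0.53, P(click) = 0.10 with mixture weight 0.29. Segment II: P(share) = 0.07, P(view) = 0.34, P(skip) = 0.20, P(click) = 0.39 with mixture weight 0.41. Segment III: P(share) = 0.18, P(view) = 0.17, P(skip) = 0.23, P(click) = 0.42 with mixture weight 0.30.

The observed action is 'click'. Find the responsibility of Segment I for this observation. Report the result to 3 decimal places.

0.092

By Bayes' theorem, P(k | x) = π_k f_k(x) / Σ_j π_j f_j(x).
Component likelihoods at x = 'click':
  L_I = 0.1
  L_II = 0.39
  L_III = 0.42
Multiply by the mixture weights:
  π_I·L_I = 0.29 × 0.1 = 0.029
  π_II·L_II = 0.41 × 0.39 = 0.1599
  π_III·L_III = 0.30 × 0.42 = 0.126
Sum: 0.029 + 0.1599 + 0.126 = 0.3149
P(Segment I | 'click') = 0.029 / 0.3149 ≈ 0.092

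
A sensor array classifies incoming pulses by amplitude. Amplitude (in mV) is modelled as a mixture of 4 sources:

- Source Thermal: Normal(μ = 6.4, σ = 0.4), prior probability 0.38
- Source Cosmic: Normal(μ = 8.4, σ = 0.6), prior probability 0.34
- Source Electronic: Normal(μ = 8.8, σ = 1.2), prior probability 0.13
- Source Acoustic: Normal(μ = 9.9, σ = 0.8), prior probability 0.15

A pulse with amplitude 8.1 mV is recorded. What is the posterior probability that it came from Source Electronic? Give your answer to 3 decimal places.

Apply Bayes' rule: the posterior for each component is proportional to its prior times its likelihood at x.
Normal densities:
  f_Thermal = (1/(0.4·√(2π)))·exp(−(8.1−6.4)²/(2·0.4²)) = 0.997356·exp(-9.03125) = 0.000119297
  f_Cosmic = (1/(0.6·√(2π)))·exp(−(8.1−8.4)²/(2·0.6²)) = 0.664904·exp(-0.12500) = 0.586776
  f_Electronic = (1/(1.2·√(2π)))·exp(−(8.1−8.8)²/(2·1.2²)) = 0.332452·exp(-0.17014) = 0.280439
  f_Acoustic = (1/(0.8·√(2π)))·exp(−(8.1−9.9)²/(2·0.8²)) = 0.498678·exp(-2.53125) = 0.0396746
Unnormalised posteriors:
  w_Thermal·f_Thermal = 0.38 × 0.000119297 = 4.53327e-05
  w_Cosmic·f_Cosmic = 0.34 × 0.586776 = 0.199504
  w_Electronic·f_Electronic = 0.13 × 0.280439 = 0.0364571
  w_Acoustic·f_Acoustic = 0.15 × 0.0396746 = 0.00595118
Marginal: 4.53327e-05 + 0.199504 + 0.0364571 + 0.00595118 = 0.241957
Responsibility of Source Electronic: 0.0364571 / 0.241957 ≈ 0.151

0.151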